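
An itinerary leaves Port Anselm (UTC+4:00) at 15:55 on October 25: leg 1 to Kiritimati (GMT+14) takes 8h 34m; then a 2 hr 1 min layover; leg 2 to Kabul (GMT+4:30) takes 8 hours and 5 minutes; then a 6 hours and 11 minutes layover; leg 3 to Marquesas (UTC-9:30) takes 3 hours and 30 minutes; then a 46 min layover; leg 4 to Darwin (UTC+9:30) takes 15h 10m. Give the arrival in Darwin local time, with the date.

Convert departure to UTC: 15:55 − 4:00 = 11:55 UTC on Oct 25.
Add 8 hours and 34 minutes leg 1 → 20:29 UTC.
Add 2 hours and 1 minute layover in Kiritimati → 22:30 UTC.
Add 8 hours 5 minutes leg 2 → 06:35 UTC (Oct 26).
Add 6 hours 11 minutes layover in Kabul → 12:46 UTC.
Add 3 hours 30 minutes leg 3 → 16:16 UTC.
Add 46 minutes layover in Marquesas → 17:02 UTC.
Add 15 hours 10 minutes leg 4 → 08:12 UTC (Oct 27).
Darwin is UTC+9:30, so local arrival = 08:12 + 9:30 = 17:42 on Oct 27.

17:42 on October 27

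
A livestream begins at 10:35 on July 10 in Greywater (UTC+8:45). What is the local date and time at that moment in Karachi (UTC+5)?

06:50 on July 10

In UTC: 10:35 − 8:45 = 01:50 on Jul 10.
Karachi is UTC+5:00: 01:50 + 5:00 = 06:50 on Jul 10.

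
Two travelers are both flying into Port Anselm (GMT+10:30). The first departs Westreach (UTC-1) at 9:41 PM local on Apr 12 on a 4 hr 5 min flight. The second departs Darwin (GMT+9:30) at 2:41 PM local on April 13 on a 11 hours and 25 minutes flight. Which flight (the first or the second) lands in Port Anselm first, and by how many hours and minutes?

Flight 1 in UTC: 9:41 PM + 1:00 = 10:41 PM on Apr 12.
+4 hours 5 minutes → arrive 2:46 AM UTC on Apr 13.
Flight 2 in UTC: 2:41 PM − 9:30 = 5:11 AM on Apr 13.
+11 hours 25 minutes → arrive 4:36 PM UTC on Apr 13.
Flight 1 lands earlier by 13 hours 50 minutes.

the first, by 13 hours 50 minutes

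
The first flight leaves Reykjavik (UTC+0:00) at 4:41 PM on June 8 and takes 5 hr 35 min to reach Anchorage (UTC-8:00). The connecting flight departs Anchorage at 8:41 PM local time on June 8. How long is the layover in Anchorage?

6 hours 25 minutes

Reykjavik is at UTC+0, so departure is already 4:41 PM UTC on Jun 8.
Add 5 hours and 35 minutes flight time → 10:16 PM UTC.
Anchorage is UTC−8:00, so local arrival = 10:16 PM − 8:00 = 2:16 PM on Jun 8.
Layover = 8:41 PM − 2:16 PM = 6 hours 25 minutes.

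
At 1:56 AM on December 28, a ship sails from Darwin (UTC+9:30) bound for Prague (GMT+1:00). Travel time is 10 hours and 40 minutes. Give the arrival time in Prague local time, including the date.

4:06 AM on December 28

Convert departure to UTC: 1:56 AM − 9:30 = 4:26 PM UTC on Dec 27.
Add 10 hours and 40 minutes travel time → 3:06 AM UTC (Dec 28).
Prague is UTC+1:00, so local arrival = 3:06 AM + 1:00 = 4:06 AM on Dec 28.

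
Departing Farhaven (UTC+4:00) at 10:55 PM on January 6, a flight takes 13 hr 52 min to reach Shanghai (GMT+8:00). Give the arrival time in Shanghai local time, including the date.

4:47 PM on January 7

Shanghai is 4:00 ahead of Farhaven.
After 13 hours and 52 minutes it is 12:47 PM (Jan 7) in Farhaven.
Shift by the zone difference: 12:47 PM + 4:00 = 4:47 PM on Jan 7 in Shanghai.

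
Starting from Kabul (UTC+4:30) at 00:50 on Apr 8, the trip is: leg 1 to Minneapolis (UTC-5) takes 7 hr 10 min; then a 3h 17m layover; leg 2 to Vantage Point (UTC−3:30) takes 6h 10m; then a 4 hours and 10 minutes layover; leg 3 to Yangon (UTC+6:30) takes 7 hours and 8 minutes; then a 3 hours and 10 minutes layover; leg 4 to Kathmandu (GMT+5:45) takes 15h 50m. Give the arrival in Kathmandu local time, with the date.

Convert departure to UTC: 00:50 − 4:30 = 20:20 UTC on Apr 7.
Add 7 hours and 10 minutes leg 1 → 03:30 UTC (Apr 8).
Add 3 hours 17 minutes layover in Minneapolis → 06:47 UTC.
Add 6 hours and 10 minutes leg 2 → 12:57 UTC.
Add 4 hours and 10 minutes layover in Vantage Point → 17:07 UTC.
Add 7 hours 8 minutes leg 3 → 00:15 UTC (Apr 9).
Add 3 hours and 10 minutes layover in Yangon → 03:25 UTC.
Add 15 hours and 50 minutes leg 4 → 19:15 UTC.
Kathmandu is UTC+5:45, so local arrival = 19:15 + 5:45 = 01:00 on Apr 10.

01:00 on April 10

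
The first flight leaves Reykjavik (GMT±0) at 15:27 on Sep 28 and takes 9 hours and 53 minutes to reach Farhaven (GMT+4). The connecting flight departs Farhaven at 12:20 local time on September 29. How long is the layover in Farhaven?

Reykjavik is at UTC+0, so departure is already 15:27 UTC on Sep 28.
Add 9 hours and 53 minutes flight time → 01:20 UTC (Sep 29).
Farhaven is UTC+4:00, so local arrival = 01:20 + 4:00 = 05:20 on Sep 29.
Layover = 12:20 − 05:20 = 7 hours.

7 hours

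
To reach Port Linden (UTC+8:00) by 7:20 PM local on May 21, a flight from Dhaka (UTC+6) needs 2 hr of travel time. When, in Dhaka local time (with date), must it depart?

3:20 PM on May 21

Target arrival in UTC: 7:20 PM − 8:00 = 11:20 AM on May 21.
Subtract 2 hours → departure 9:20 AM UTC on May 21.
Dhaka is UTC+6:00: 9:20 AM + 6:00 = 3:20 PM on May 21.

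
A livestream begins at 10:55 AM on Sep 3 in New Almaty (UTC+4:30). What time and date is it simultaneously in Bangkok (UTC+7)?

1:25 PM on Sep 3

In UTC: 10:55 AM − 4:30 = 6:25 AM on Sep 3.
Bangkok is UTC+7:00: 6:25 AM + 7:00 = 1:25 PM on Sep 3.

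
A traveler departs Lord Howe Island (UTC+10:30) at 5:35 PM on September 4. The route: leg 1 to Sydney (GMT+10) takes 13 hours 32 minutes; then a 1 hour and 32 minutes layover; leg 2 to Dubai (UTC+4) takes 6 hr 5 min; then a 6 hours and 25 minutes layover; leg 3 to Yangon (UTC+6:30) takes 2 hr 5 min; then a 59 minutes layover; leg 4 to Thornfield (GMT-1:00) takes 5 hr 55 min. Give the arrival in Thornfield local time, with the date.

Convert departure to UTC: 5:35 PM − 10:30 = 7:05 AM UTC on Sep 4.
Add 13 hours 32 minutes leg 1 → 8:37 PM UTC.
Add 1 hour and 32 minutes layover in Sydney → 10:09 PM UTC.
Add 6 hours 5 minutes leg 2 → 4:14 AM UTC (Sep 5).
Add 6 hours and 25 minutes layover in Dubai → 10:39 AM UTC.
Add 2 hours and 5 minutes leg 3 → 12:44 PM UTC.
Add 59 minutes layover in Yangon → 1:43 PM UTC.
Add 5 hours and 55 minutes leg 4 → 7:38 PM UTC.
Thornfield is UTC−1:00, so local arrival = 7:38 PM − 1:00 = 6:38 PM on Sep 5.

6:38 PM on September 5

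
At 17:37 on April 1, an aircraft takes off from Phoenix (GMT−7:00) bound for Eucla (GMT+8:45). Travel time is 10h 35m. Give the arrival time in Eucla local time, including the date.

19:57 on April 2

Convert departure to UTC: 17:37 + 7:00 = 00:37 UTC on Apr 2.
Add 10 hours 35 minutes travel time → 11:12 UTC.
Eucla is UTC+8:45, so local arrival = 11:12 + 8:45 = 19:57 on Apr 2.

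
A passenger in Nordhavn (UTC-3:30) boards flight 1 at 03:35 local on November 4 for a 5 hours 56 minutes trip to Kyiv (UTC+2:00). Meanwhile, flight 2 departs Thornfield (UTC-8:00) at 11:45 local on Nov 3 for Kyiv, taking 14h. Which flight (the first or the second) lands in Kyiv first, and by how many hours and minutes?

Flight 1 in UTC: 03:35 + 3:30 = 07:05 on Nov 4.
+5 hours and 56 minutes → arrive 13:01 UTC on Nov 4.
Flight 2 in UTC: 11:45 + 8:00 = 19:45 on Nov 3.
+14 hours → arrive 09:45 UTC on Nov 4.
Flight 2 lands earlier by 3 hours 16 minutes.

the second, by 3 hours 16 minutes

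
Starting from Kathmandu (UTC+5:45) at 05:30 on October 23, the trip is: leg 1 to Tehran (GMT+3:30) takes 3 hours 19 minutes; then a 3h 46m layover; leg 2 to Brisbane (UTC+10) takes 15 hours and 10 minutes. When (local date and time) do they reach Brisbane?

Convert departure to UTC: 05:30 − 5:45 = 23:45 UTC on Oct 22.
Add 3 hours and 19 minutes leg 1 → 03:04 UTC (Oct 23).
Add 3 hours and 46 minutes layover in Tehran → 06:50 UTC.
Add 15 hours and 10 minutes leg 2 → 22:00 UTC.
Brisbane is UTC+10:00, so local arrival = 22:00 + 10:00 = 08:00 on Oct 24.

08:00 on Oct 24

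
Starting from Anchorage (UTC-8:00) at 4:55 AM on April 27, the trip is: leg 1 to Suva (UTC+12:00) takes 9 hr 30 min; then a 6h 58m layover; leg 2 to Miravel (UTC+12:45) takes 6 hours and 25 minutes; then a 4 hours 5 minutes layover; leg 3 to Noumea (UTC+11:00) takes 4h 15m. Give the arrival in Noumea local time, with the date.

7:08 AM on April 29

Convert departure to UTC: 4:55 AM + 8:00 = 12:55 PM UTC on Apr 27.
Add 9 hours 30 minutes leg 1 → 10:25 PM UTC.
Add 6 hours and 58 minutes layover in Suva → 5:23 AM UTC (Apr 28).
Add 6 hours and 25 minutes leg 2 → 11:48 AM UTC.
Add 4 hours 5 minutes layover in Miravel → 3:53 PM UTC.
Add 4 hours and 15 minutes leg 3 → 8:08 PM UTC.
Noumea is UTC+11:00, so local arrival = 8:08 PM + 11:00 = 7:08 AM on Apr 29.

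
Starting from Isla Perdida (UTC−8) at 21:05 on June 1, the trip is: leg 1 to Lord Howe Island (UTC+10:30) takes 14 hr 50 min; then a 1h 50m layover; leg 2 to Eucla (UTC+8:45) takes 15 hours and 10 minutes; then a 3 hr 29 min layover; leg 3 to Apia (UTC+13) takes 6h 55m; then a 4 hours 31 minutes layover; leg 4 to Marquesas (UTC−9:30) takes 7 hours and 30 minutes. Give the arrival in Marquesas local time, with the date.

Convert departure to UTC: 21:05 + 8:00 = 05:05 UTC on Jun 2.
Add 14 hours and 50 minutes leg 1 → 19:55 UTC.
Add 1 hour and 50 minutes layover in Lord Howe Island → 21:45 UTC.
Add 15 hours 10 minutes leg 2 → 12:55 UTC (Jun 3).
Add 3 hours and 29 minutes layover in Eucla → 16:24 UTC.
Add 6 hours 55 minutes leg 3 → 23:19 UTC.
Add 4 hours 31 minutes layover in Apia → 03:50 UTC (Jun 4).
Add 7 hours and 30 minutes leg 4 → 11:20 UTC.
Marquesas is UTC−9:30, so local arrival = 11:20 − 9:30 = 01:50 on Jun 4.

01:50 on Jun 4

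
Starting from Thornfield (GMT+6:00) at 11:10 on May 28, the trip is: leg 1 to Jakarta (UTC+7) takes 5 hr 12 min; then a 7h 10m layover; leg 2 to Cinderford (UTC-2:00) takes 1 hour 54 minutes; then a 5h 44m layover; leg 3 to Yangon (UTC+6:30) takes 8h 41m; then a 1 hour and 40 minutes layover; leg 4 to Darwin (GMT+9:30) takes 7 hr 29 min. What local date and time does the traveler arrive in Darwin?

04:30 on May 30

Convert departure to UTC: 11:10 − 6:00 = 05:10 UTC on May 28.
Add 5 hours 12 minutes leg 1 → 10:22 UTC.
Add 7 hours and 10 minutes layover in Jakarta → 17:32 UTC.
Add 1 hour and 54 minutes leg 2 → 19:26 UTC.
Add 5 hours and 44 minutes layover in Cinderford → 01:10 UTC (May 29).
Add 8 hours 41 minutes leg 3 → 09:51 UTC.
Add 1 hour 40 minutes layover in Yangon → 11:31 UTC.
Add 7 hours 29 minutes leg 4 → 19:00 UTC.
Darwin is UTC+9:30, so local arrival = 19:00 + 9:30 = 04:30 on May 30.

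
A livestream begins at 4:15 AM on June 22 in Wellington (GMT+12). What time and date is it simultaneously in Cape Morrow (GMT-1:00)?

Cape Morrow is 13:00 behind Wellington.
Shift by the zone difference: 4:15 AM − 13:00 = 3:15 PM on Jun 21 in Cape Morrow.

3:15 PM on June 21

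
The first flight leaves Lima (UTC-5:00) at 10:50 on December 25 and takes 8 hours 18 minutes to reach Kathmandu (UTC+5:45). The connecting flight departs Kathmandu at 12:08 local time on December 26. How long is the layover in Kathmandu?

6 hours 15 minutes

Convert departure to UTC: 10:50 + 5:00 = 15:50 UTC on Dec 25.
Add 8 hours 18 minutes flight time → 00:08 UTC (Dec 26).
Kathmandu is UTC+5:45, so local arrival = 00:08 + 5:45 = 05:53 on Dec 26.
Layover = 12:08 − 05:53 = 6 hours 15 minutes.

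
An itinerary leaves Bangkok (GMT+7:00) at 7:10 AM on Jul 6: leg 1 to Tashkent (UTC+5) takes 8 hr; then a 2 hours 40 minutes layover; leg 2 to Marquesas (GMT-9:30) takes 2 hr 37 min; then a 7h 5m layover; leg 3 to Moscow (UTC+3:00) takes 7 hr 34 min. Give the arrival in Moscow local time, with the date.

7:06 AM on July 7

Convert departure to UTC: 7:10 AM − 7:00 = 12:10 AM UTC on Jul 6.
Add 8 hours leg 1 → 8:10 AM UTC.
Add 2 hours 40 minutes layover in Tashkent → 10:50 AM UTC.
Add 2 hours 37 minutes leg 2 → 1:27 PM UTC.
Add 7 hours 5 minutes layover in Marquesas → 8:32 PM UTC.
Add 7 hours 34 minutes leg 3 → 4:06 AM UTC (Jul 7).
Moscow is UTC+3:00, so local arrival = 4:06 AM + 3:00 = 7:06 AM on Jul 7.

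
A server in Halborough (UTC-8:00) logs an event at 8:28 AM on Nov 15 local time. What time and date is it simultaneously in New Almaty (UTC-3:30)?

12:58 PM on November 15

In UTC: 8:28 AM + 8:00 = 4:28 PM on Nov 15.
New Almaty is UTC−3:30: 4:28 PM − 3:30 = 12:58 PM on Nov 15.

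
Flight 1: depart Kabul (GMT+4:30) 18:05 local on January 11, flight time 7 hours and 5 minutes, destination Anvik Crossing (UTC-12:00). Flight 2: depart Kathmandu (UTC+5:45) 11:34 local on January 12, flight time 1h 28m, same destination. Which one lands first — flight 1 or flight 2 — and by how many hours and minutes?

the first, by 10 hours 37 minutes

Flight 1 in UTC: 18:05 − 4:30 = 13:35 on Jan 11.
+7 hours 5 minutes → arrive 20:40 UTC on Jan 11.
Flight 2 in UTC: 11:34 − 5:45 = 05:49 on Jan 12.
+1 hour 28 minutes → arrive 07:17 UTC on Jan 12.
Flight 1 lands earlier by 10 hours 37 minutes.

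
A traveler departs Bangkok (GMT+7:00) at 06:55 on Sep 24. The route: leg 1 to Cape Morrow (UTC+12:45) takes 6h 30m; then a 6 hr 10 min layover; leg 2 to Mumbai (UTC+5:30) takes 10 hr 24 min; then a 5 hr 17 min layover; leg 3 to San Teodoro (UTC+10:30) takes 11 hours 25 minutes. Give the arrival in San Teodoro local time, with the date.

Convert departure to UTC: 06:55 − 7:00 = 23:55 UTC on Sep 23.
Add 6 hours and 30 minutes leg 1 → 06:25 UTC (Sep 24).
Add 6 hours and 10 minutes layover in Cape Morrow → 12:35 UTC.
Add 10 hours 24 minutes leg 2 → 22:59 UTC.
Add 5 hours 17 minutes layover in Mumbai → 04:16 UTC (Sep 25).
Add 11 hours 25 minutes leg 3 → 15:41 UTC.
San Teodoro is UTC+10:30, so local arrival = 15:41 + 10:30 = 02:11 on Sep 26.

02:11 on Sep 26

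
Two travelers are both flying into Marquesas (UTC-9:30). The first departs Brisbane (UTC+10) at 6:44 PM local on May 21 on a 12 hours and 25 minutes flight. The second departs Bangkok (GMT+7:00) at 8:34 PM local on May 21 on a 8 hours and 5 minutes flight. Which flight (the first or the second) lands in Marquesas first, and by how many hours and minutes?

the first, by 30 minutes

Flight 1 in UTC: 6:44 PM − 10:00 = 8:44 AM on May 21.
+12 hours 25 minutes → arrive 9:09 PM UTC on May 21.
Flight 2 in UTC: 8:34 PM − 7:00 = 1:34 PM on May 21.
+8 hours 5 minutes → arrive 9:39 PM UTC on May 21.
Flight 1 lands earlier by 30 minutes.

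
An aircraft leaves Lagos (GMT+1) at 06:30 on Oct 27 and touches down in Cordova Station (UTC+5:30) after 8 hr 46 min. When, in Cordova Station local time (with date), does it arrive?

19:46 on Oct 27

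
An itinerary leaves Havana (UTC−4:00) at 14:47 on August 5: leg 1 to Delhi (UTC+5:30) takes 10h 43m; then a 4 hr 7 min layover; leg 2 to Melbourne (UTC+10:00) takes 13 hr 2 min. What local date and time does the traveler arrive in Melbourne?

08:39 on August 7

Convert departure to UTC: 14:47 + 4:00 = 18:47 UTC on Aug 5.
Add 10 hours and 43 minutes leg 1 → 05:30 UTC (Aug 6).
Add 4 hours 7 minutes layover in Delhi → 09:37 UTC.
Add 13 hours and 2 minutes leg 2 → 22:39 UTC.
Melbourne is UTC+10:00, so local arrival = 22:39 + 10:00 = 08:39 on Aug 7.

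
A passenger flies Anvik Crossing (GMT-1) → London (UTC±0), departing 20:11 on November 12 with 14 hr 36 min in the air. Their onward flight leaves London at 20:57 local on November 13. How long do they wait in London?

9 hours 10 minutes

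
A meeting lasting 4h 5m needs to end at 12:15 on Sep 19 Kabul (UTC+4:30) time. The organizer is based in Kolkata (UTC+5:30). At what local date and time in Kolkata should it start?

09:10 on Sep 19

Target end time in UTC: 12:15 − 4:30 = 07:45 on Sep 19.
Subtract 4 hours 5 minutes → start 03:40 UTC on Sep 19.
Kolkata is UTC+5:30: 03:40 + 5:30 = 09:10 on Sep 19.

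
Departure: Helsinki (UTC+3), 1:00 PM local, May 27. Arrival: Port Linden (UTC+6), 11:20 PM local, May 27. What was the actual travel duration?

Departure in UTC: 1:00 PM − 3:00 = 10:00 AM on May 27.
Arrival in UTC: 11:20 PM − 6:00 = 5:20 PM on May 27.
Elapsed = 5:20 PM − 10:00 AM = 7 hours 20 minutes.

7 hours 20 minutes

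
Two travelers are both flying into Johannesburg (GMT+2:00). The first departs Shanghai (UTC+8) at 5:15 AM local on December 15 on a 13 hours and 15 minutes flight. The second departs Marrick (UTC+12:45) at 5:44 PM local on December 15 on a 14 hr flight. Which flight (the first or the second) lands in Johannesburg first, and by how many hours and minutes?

the first, by 8 hours 29 minutes

Flight 1 in UTC: 5:15 AM − 8:00 = 9:15 PM on Dec 14.
+13 hours and 15 minutes → arrive 10:30 AM UTC on Dec 15.
Flight 2 in UTC: 5:44 PM − 12:45 = 4:59 AM on Dec 15.
+14 hours → arrive 6:59 PM UTC on Dec 15.
Flight 1 lands earlier by 8 hours 29 minutes.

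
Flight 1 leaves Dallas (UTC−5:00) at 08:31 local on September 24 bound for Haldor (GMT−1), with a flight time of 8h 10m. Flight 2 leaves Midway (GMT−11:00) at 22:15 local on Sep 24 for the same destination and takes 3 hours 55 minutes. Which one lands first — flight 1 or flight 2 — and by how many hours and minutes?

the first, by 15 hours 29 minutes

Flight 1 in UTC: 08:31 + 5:00 = 13:31 on Sep 24.
+8 hours and 10 minutes → arrive 21:41 UTC on Sep 24.
Flight 2 in UTC: 22:15 + 11:00 = 09:15 on Sep 25.
+3 hours and 55 minutes → arrive 13:10 UTC on Sep 25.
Flight 1 lands earlier by 15 hours 29 minutes.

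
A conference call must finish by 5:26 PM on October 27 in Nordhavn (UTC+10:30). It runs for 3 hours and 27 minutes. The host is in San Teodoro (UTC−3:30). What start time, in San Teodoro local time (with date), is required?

Target end time in UTC: 5:26 PM − 10:30 = 6:56 AM on Oct 27.
Subtract 3 hours 27 minutes → start 3:29 AM UTC on Oct 27.
San Teodoro is UTC−3:30: 3:29 AM − 3:30 = 11:59 PM on Oct 26.

11:59 PM on October 26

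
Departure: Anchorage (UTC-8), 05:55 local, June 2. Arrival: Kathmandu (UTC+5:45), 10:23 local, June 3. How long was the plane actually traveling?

14 hours 43 minutes

Departure in UTC: 05:55 + 8:00 = 13:55 on Jun 2.
Arrival in UTC: 10:23 − 5:45 = 04:38 on Jun 3.
Elapsed = 04:38 − 13:55 (+1 day) = 14 hours 43 minutes.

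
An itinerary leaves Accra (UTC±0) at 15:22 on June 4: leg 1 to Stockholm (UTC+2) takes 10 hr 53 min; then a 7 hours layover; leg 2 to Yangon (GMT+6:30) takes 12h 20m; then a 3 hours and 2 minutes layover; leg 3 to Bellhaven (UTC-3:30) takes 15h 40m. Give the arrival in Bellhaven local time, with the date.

Accra is at UTC+0, so departure is already 15:22 UTC on Jun 4.
Add 10 hours and 53 minutes leg 1 → 02:15 UTC (Jun 5).
Add 7 hours layover in Stockholm → 09:15 UTC.
Add 12 hours and 20 minutes leg 2 → 21:35 UTC.
Add 3 hours 2 minutes layover in Yangon → 00:37 UTC (Jun 6).
Add 15 hours and 40 minutes leg 3 → 16:17 UTC.
Bellhaven is UTC−3:30, so local arrival = 16:17 − 3:30 = 12:47 on Jun 6.

12:47 on Jun 6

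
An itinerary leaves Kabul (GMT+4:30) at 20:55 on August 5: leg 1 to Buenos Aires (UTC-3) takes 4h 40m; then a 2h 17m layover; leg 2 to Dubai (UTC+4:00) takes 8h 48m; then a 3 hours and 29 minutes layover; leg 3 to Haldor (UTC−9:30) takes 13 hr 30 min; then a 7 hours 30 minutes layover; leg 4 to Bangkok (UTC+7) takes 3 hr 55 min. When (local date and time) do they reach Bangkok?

Convert departure to UTC: 20:55 − 4:30 = 16:25 UTC on Aug 5.
Add 4 hours 40 minutes leg 1 → 21:05 UTC.
Add 2 hours and 17 minutes layover in Buenos Aires → 23:22 UTC.
Add 8 hours and 48 minutes leg 2 → 08:10 UTC (Aug 6).
Add 3 hours and 29 minutes layover in Dubai → 11:39 UTC.
Add 13 hours and 30 minutes leg 3 → 01:09 UTC (Aug 7).
Add 7 hours 30 minutes layover in Haldor → 08:39 UTC.
Add 3 hours and 55 minutes leg 4 → 12:34 UTC.
Bangkok is UTC+7:00, so local arrival = 12:34 + 7:00 = 19:34 on Aug 7.

19:34 on August 7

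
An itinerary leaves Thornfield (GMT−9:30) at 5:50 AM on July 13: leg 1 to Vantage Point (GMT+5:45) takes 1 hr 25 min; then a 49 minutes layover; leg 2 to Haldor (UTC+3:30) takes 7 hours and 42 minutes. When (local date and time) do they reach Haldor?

Convert departure to UTC: 5:50 AM + 9:30 = 3:20 PM UTC on Jul 13.
Add 1 hour and 25 minutes leg 1 → 4:45 PM UTC.
Add 49 minutes layover in Vantage Point → 5:34 PM UTC.
Add 7 hours and 42 minutes leg 2 → 1:16 AM UTC (Jul 14).
Haldor is UTC+3:30, so local arrival = 1:16 AM + 3:30 = 4:46 AM on Jul 14.

4:46 AM on Jul 14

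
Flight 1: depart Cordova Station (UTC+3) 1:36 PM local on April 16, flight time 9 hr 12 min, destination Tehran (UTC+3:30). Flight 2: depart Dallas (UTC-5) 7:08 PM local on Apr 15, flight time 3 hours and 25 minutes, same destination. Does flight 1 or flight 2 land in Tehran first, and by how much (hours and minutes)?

the second, by 16 hours 15 minutes

Flight 1 in UTC: 1:36 PM − 3:00 = 10:36 AM on Apr 16.
+9 hours and 12 minutes → arrive 7:48 PM UTC on Apr 16.
Flight 2 in UTC: 7:08 PM + 5:00 = 12:08 AM on Apr 16.
+3 hours and 25 minutes → arrive 3:33 AM UTC on Apr 16.
Flight 2 lands earlier by 16 hours 15 minutes.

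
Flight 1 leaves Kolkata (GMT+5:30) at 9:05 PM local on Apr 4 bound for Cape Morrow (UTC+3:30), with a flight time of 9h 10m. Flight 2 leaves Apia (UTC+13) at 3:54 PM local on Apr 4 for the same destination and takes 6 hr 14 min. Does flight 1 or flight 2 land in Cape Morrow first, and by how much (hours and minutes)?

the second, by 15 hours 37 minutes

Flight 1 in UTC: 9:05 PM − 5:30 = 3:35 PM on Apr 4.
+9 hours 10 minutes → arrive 12:45 AM UTC on Apr 5.
Flight 2 in UTC: 3:54 PM − 13:00 = 2:54 AM on Apr 4.
+6 hours 14 minutes → arrive 9:08 AM UTC on Apr 4.
Flight 2 lands earlier by 15 hours 37 minutes.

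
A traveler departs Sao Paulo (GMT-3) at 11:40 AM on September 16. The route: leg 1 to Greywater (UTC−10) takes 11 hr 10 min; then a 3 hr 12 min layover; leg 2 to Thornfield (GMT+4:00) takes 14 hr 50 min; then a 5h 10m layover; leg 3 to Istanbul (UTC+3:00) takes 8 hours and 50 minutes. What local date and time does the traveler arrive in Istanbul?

12:52 PM on September 18

Convert departure to UTC: 11:40 AM + 3:00 = 2:40 PM UTC on Sep 16.
Add 11 hours 10 minutes leg 1 → 1:50 AM UTC (Sep 17).
Add 3 hours 12 minutes layover in Greywater → 5:02 AM UTC.
Add 14 hours and 50 minutes leg 2 → 7:52 PM UTC.
Add 5 hours 10 minutes layover in Thornfield → 1:02 AM UTC (Sep 18).
Add 8 hours and 50 minutes leg 3 → 9:52 AM UTC.
Istanbul is UTC+3:00, so local arrival = 9:52 AM + 3:00 = 12:52 PM on Sep 18.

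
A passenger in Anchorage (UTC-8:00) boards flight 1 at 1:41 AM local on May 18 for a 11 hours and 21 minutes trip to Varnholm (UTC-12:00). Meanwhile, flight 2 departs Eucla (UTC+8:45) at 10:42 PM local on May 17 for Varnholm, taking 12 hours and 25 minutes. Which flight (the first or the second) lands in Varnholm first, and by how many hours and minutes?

Flight 1 in UTC: 1:41 AM + 8:00 = 9:41 AM on May 18.
+11 hours 21 minutes → arrive 9:02 PM UTC on May 18.
Flight 2 in UTC: 10:42 PM − 8:45 = 1:57 PM on May 17.
+12 hours and 25 minutes → arrive 2:22 AM UTC on May 18.
Flight 2 lands earlier by 18 hours 40 minutes.

the second, by 18 hours 40 minutes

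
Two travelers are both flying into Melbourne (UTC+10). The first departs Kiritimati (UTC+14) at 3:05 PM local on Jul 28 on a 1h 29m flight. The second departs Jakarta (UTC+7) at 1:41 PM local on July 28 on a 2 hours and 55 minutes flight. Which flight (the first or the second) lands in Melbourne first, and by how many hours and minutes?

the first, by 7 hours 2 minutes

Flight 1 in UTC: 3:05 PM − 14:00 = 1:05 AM on Jul 28.
+1 hour and 29 minutes → arrive 2:34 AM UTC on Jul 28.
Flight 2 in UTC: 1:41 PM − 7:00 = 6:41 AM on Jul 28.
+2 hours and 55 minutes → arrive 9:36 AM UTC on Jul 28.
Flight 1 lands earlier by 7 hours 2 minutes.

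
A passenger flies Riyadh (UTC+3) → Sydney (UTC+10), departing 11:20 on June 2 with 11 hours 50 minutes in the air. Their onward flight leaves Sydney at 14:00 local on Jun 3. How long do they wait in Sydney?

7 hours 50 minutes

Convert departure to UTC: 11:20 − 3:00 = 08:20 UTC on Jun 2.
Add 11 hours and 50 minutes flight time → 20:10 UTC.
Sydney is UTC+10:00, so local arrival = 20:10 + 10:00 = 06:10 on Jun 3.
Layover = 14:00 − 06:10 = 7 hours 50 minutes.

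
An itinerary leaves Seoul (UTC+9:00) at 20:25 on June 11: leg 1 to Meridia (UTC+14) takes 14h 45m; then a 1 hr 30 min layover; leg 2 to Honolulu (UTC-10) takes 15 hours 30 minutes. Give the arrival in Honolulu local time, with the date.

09:10 on June 12

Convert departure to UTC: 20:25 − 9:00 = 11:25 UTC on Jun 11.
Add 14 hours and 45 minutes leg 1 → 02:10 UTC (Jun 12).
Add 1 hour and 30 minutes layover in Meridia → 03:40 UTC.
Add 15 hours 30 minutes leg 2 → 19:10 UTC.
Honolulu is UTC−10:00, so local arrival = 19:10 − 10:00 = 09:10 on Jun 12.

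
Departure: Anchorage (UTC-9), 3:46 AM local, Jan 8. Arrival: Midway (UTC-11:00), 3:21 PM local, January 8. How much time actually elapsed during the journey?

13 hours 35 minutes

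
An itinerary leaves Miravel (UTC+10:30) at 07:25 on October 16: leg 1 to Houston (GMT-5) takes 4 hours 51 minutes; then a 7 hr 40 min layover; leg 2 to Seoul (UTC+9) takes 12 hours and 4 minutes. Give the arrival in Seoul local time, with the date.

06:30 on Oct 17

Convert departure to UTC: 07:25 − 10:30 = 20:55 UTC on Oct 15.
Add 4 hours 51 minutes leg 1 → 01:46 UTC (Oct 16).
Add 7 hours and 40 minutes layover in Houston → 09:26 UTC.
Add 12 hours and 4 minutes leg 2 → 21:30 UTC.
Seoul is UTC+9:00, so local arrival = 21:30 + 9:00 = 06:30 on Oct 17.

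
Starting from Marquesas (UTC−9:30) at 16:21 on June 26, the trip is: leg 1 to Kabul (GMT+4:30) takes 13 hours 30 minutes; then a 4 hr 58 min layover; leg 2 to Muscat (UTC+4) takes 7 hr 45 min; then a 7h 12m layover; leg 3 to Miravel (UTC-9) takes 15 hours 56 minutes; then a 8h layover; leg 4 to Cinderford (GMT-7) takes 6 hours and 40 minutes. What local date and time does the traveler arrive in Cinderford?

10:52 on June 29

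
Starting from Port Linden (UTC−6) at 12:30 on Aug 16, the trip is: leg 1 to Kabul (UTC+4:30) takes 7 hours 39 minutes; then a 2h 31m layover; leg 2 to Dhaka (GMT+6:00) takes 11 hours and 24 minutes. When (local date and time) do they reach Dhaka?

Convert departure to UTC: 12:30 + 6:00 = 18:30 UTC on Aug 16.
Add 7 hours and 39 minutes leg 1 → 02:09 UTC (Aug 17).
Add 2 hours and 31 minutes layover in Kabul → 04:40 UTC.
Add 11 hours 24 minutes leg 2 → 16:04 UTC.
Dhaka is UTC+6:00, so local arrival = 16:04 + 6:00 = 22:04 on Aug 17.

22:04 on August 17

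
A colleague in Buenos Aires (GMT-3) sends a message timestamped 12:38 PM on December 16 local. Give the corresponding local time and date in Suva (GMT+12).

3:38 AM on Dec 17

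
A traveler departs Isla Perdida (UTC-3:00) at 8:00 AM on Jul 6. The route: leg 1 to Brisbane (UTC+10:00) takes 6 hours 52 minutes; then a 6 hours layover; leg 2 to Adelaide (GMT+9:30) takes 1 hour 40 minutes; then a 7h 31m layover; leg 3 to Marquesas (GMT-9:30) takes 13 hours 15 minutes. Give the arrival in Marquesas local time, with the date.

12:48 PM on Jul 7

Convert departure to UTC: 8:00 AM + 3:00 = 11:00 AM UTC on Jul 6.
Add 6 hours and 52 minutes leg 1 → 5:52 PM UTC.
Add 6 hours layover in Brisbane → 11:52 PM UTC.
Add 1 hour 40 minutes leg 2 → 1:32 AM UTC (Jul 7).
Add 7 hours 31 minutes layover in Adelaide → 9:03 AM UTC.
Add 13 hours 15 minutes leg 3 → 10:18 PM UTC.
Marquesas is UTC−9:30, so local arrival = 10:18 PM − 9:30 = 12:48 PM on Jul 7.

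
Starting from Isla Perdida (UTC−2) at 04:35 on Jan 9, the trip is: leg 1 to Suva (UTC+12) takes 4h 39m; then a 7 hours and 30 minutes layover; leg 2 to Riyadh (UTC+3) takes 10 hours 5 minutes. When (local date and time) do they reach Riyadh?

Convert departure to UTC: 04:35 + 2:00 = 06:35 UTC on Jan 9.
Add 4 hours 39 minutes leg 1 → 11:14 UTC.
Add 7 hours 30 minutes layover in Suva → 18:44 UTC.
Add 10 hours 5 minutes leg 2 → 04:49 UTC (Jan 10).
Riyadh is UTC+3:00, so local arrival = 04:49 + 3:00 = 07:49 on Jan 10.

07:49 on January 10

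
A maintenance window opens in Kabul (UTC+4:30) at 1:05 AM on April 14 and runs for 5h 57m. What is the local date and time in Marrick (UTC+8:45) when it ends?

Marrick is 4:15 ahead of Kabul.
After 5 hours and 57 minutes it is 7:02 AM in Kabul.
Shift by the zone difference: 7:02 AM + 4:15 = 11:17 AM on Apr 14 in Marrick.

11:17 AM on April 14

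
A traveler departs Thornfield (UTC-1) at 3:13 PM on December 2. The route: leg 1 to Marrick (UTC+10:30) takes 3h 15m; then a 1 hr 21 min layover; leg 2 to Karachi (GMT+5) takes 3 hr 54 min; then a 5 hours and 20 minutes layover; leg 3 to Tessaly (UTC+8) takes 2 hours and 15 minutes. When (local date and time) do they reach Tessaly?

4:18 PM on Dec 3

Convert departure to UTC: 3:13 PM + 1:00 = 4:13 PM UTC on Dec 2.
Add 3 hours and 15 minutes leg 1 → 7:28 PM UTC.
Add 1 hour and 21 minutes layover in Marrick → 8:49 PM UTC.
Add 3 hours and 54 minutes leg 2 → 12:43 AM UTC (Dec 3).
Add 5 hours and 20 minutes layover in Karachi → 6:03 AM UTC.
Add 2 hours 15 minutes leg 3 → 8:18 AM UTC.
Tessaly is UTC+8:00, so local arrival = 8:18 AM + 8:00 = 4:18 PM on Dec 3.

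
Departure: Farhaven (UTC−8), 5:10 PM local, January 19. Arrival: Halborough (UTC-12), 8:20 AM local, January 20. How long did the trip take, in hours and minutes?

19 hours 10 minutes

Departure in UTC: 5:10 PM + 8:00 = 1:10 AM on Jan 20.
Arrival in UTC: 8:20 AM + 12:00 = 8:20 PM on Jan 20.
Elapsed = 8:20 PM − 1:10 AM = 19 hours 10 minutes.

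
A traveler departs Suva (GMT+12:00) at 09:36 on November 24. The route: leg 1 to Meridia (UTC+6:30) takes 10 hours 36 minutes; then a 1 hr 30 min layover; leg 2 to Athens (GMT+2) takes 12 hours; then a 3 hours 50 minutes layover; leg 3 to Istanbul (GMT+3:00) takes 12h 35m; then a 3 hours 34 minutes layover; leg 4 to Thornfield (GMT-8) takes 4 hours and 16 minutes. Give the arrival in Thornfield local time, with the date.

13:57 on November 25

Convert departure to UTC: 09:36 − 12:00 = 21:36 UTC on Nov 23.
Add 10 hours 36 minutes leg 1 → 08:12 UTC (Nov 24).
Add 1 hour and 30 minutes layover in Meridia → 09:42 UTC.
Add 12 hours leg 2 → 21:42 UTC.
Add 3 hours and 50 minutes layover in Athens → 01:32 UTC (Nov 25).
Add 12 hours 35 minutes leg 3 → 14:07 UTC.
Add 3 hours and 34 minutes layover in Istanbul → 17:41 UTC.
Add 4 hours 16 minutes leg 4 → 21:57 UTC.
Thornfield is UTC−8:00, so local arrival = 21:57 − 8:00 = 13:57 on Nov 25.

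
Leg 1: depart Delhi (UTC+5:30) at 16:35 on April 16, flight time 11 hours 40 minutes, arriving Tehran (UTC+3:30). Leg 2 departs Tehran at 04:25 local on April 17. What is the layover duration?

2 hours 10 minutes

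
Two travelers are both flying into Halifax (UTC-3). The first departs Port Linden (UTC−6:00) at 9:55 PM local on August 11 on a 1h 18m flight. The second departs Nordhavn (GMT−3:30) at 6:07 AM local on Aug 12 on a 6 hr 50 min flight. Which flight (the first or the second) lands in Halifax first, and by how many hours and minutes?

Flight 1 in UTC: 9:55 PM + 6:00 = 3:55 AM on Aug 12.
+1 hour 18 minutes → arrive 5:13 AM UTC on Aug 12.
Flight 2 in UTC: 6:07 AM + 3:30 = 9:37 AM on Aug 12.
+6 hours and 50 minutes → arrive 4:27 PM UTC on Aug 12.
Flight 1 lands earlier by 11 hours 14 minutes.

the first, by 11 hours 14 minutes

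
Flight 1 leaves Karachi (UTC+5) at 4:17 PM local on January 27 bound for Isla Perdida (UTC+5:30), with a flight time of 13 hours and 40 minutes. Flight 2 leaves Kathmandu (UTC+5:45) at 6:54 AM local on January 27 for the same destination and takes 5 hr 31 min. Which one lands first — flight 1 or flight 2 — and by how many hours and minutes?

the second, by 18 hours 17 minutes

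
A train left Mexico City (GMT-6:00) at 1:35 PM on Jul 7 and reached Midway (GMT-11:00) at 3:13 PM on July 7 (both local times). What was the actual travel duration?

Departure in UTC: 1:35 PM + 6:00 = 7:35 PM on Jul 7.
Arrival in UTC: 3:13 PM + 11:00 = 2:13 AM on Jul 8.
Elapsed = 2:13 AM − 7:35 PM (+1 day) = 6 hours 38 minutes.

6 hours 38 minutes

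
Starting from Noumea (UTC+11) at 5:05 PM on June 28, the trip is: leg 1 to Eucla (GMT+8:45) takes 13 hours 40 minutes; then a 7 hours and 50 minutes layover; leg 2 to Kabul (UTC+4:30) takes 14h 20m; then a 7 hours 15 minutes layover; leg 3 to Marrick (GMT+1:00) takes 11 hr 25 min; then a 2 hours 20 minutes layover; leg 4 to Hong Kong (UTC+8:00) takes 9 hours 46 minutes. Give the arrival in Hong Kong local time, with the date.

8:41 AM on Jul 1

Convert departure to UTC: 5:05 PM − 11:00 = 6:05 AM UTC on Jun 28.
Add 13 hours 40 minutes leg 1 → 7:45 PM UTC.
Add 7 hours and 50 minutes layover in Eucla → 3:35 AM UTC (Jun 29).
Add 14 hours 20 minutes leg 2 → 5:55 PM UTC.
Add 7 hours and 15 minutes layover in Kabul → 1:10 AM UTC (Jun 30).
Add 11 hours and 25 minutes leg 3 → 12:35 PM UTC.
Add 2 hours 20 minutes layover in Marrick → 2:55 PM UTC.
Add 9 hours 46 minutes leg 4 → 12:41 AM UTC (Jul 1).
Hong Kong is UTC+8:00, so local arrival = 12:41 AM + 8:00 = 8:41 AM on Jul 1.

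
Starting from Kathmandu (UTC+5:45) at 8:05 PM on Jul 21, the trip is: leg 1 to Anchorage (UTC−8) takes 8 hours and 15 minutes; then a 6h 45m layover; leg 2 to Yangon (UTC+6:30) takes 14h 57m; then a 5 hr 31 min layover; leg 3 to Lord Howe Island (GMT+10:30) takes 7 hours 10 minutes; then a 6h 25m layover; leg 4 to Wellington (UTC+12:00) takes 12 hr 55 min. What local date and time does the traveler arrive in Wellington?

4:18 PM on July 24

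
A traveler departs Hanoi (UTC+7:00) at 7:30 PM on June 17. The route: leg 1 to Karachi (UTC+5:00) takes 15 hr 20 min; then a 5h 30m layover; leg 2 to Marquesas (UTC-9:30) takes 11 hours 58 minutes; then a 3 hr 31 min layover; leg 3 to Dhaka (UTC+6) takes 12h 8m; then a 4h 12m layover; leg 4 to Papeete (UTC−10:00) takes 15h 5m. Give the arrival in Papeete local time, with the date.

Convert departure to UTC: 7:30 PM − 7:00 = 12:30 PM UTC on Jun 17.
Add 15 hours and 20 minutes leg 1 → 3:50 AM UTC (Jun 18).
Add 5 hours and 30 minutes layover in Karachi → 9:20 AM UTC.
Add 11 hours and 58 minutes leg 2 → 9:18 PM UTC.
Add 3 hours 31 minutes layover in Marquesas → 12:49 AM UTC (Jun 19).
Add 12 hours 8 minutes leg 3 → 12:57 PM UTC.
Add 4 hours and 12 minutes layover in Dhaka → 5:09 PM UTC.
Add 15 hours 5 minutes leg 4 → 8:14 AM UTC (Jun 20).
Papeete is UTC−10:00, so local arrival = 8:14 AM − 10:00 = 10:14 PM on Jun 19.

10:14 PM on Jun 19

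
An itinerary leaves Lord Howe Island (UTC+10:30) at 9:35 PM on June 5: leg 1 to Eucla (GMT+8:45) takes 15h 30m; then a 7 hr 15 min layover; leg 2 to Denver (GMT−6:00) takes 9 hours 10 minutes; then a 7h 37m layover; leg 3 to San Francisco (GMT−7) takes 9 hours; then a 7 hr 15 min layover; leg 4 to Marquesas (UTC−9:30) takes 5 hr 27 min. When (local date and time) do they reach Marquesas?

2:49 PM on June 7

Convert departure to UTC: 9:35 PM − 10:30 = 11:05 AM UTC on Jun 5.
Add 15 hours 30 minutes leg 1 → 2:35 AM UTC (Jun 6).
Add 7 hours and 15 minutes layover in Eucla → 9:50 AM UTC.
Add 9 hours 10 minutes leg 2 → 7:00 PM UTC.
Add 7 hours 37 minutes layover in Denver → 2:37 AM UTC (Jun 7).
Add 9 hours leg 3 → 11:37 AM UTC.
Add 7 hours 15 minutes layover in San Francisco → 6:52 PM UTC.
Add 5 hours and 27 minutes leg 4 → 12:19 AM UTC (Jun 8).
Marquesas is UTC−9:30, so local arrival = 12:19 AM − 9:30 = 2:49 PM on Jun 7.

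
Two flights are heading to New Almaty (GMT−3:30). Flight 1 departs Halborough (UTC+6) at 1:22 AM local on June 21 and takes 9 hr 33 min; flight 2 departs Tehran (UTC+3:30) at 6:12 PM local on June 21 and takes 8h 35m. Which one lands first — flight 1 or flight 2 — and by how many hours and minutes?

Flight 1 in UTC: 1:22 AM − 6:00 = 7:22 PM on Jun 20.
+9 hours and 33 minutes → arrive 4:55 AM UTC on Jun 21.
Flight 2 in UTC: 6:12 PM − 3:30 = 2:42 PM on Jun 21.
+8 hours and 35 minutes → arrive 11:17 PM UTC on Jun 21.
Flight 1 lands earlier by 18 hours 22 minutes.

the first, by 18 hours 22 minutes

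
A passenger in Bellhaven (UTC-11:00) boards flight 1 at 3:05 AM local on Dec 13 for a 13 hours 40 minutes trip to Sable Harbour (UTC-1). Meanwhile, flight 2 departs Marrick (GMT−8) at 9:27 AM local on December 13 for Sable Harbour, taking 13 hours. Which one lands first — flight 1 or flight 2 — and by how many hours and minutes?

Flight 1 in UTC: 3:05 AM + 11:00 = 2:05 PM on Dec 13.
+13 hours and 40 minutes → arrive 3:45 AM UTC on Dec 14.
Flight 2 in UTC: 9:27 AM + 8:00 = 5:27 PM on Dec 13.
+13 hours → arrive 6:27 AM UTC on Dec 14.
Flight 1 lands earlier by 2 hours 42 minutes.

the first, by 2 hours 42 minutes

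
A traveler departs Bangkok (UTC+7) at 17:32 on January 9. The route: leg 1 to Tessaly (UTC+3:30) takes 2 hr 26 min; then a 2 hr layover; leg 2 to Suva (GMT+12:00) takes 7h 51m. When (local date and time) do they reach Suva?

10:49 on Jan 10

Convert departure to UTC: 17:32 − 7:00 = 10:32 UTC on Jan 9.
Add 2 hours 26 minutes leg 1 → 12:58 UTC.
Add 2 hours layover in Tessaly → 14:58 UTC.
Add 7 hours and 51 minutes leg 2 → 22:49 UTC.
Suva is UTC+12:00, so local arrival = 22:49 + 12:00 = 10:49 on Jan 10.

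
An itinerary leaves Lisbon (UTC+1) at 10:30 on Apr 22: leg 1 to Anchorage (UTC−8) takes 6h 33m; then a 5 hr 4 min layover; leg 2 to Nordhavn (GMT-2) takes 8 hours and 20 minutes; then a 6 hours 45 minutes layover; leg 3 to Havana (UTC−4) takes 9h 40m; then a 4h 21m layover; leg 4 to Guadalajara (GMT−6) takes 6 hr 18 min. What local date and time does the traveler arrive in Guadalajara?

02:31 on April 24

Convert departure to UTC: 10:30 − 1:00 = 09:30 UTC on Apr 22.
Add 6 hours and 33 minutes leg 1 → 16:03 UTC.
Add 5 hours and 4 minutes layover in Anchorage → 21:07 UTC.
Add 8 hours 20 minutes leg 2 → 05:27 UTC (Apr 23).
Add 6 hours 45 minutes layover in Nordhavn → 12:12 UTC.
Add 9 hours 40 minutes leg 3 → 21:52 UTC.
Add 4 hours 21 minutes layover in Havana → 02:13 UTC (Apr 24).
Add 6 hours and 18 minutes leg 4 → 08:31 UTC.
Guadalajara is UTC−6:00, so local arrival = 08:31 − 6:00 = 02:31 on Apr 24.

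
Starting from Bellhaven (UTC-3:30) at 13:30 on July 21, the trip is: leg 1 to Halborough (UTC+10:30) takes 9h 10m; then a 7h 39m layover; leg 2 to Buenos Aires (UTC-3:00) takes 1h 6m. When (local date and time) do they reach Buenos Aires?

07:55 on July 22

Convert departure to UTC: 13:30 + 3:30 = 17:00 UTC on Jul 21.
Add 9 hours 10 minutes leg 1 → 02:10 UTC (Jul 22).
Add 7 hours 39 minutes layover in Halborough → 09:49 UTC.
Add 1 hour and 6 minutes leg 2 → 10:55 UTC.
Buenos Aires is UTC−3:00, so local arrival = 10:55 − 3:00 = 07:55 on Jul 22.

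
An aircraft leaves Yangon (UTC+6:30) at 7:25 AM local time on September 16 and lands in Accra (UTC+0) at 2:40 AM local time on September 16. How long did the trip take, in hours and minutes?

Departure in UTC: 7:25 AM − 6:30 = 12:55 AM on Sep 16.
Arrival is already UTC: 2:40 AM on Sep 16.
Elapsed = 2:40 AM − 12:55 AM = 1 hour 45 minutes.

1 hour 45 minutes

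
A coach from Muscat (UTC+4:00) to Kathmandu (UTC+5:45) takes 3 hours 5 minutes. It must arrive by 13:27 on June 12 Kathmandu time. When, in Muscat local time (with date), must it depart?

08:37 on Jun 12

Target arrival in UTC: 13:27 − 5:45 = 07:42 on Jun 12.
Subtract 3 hours and 5 minutes → departure 04:37 UTC on Jun 12.
Muscat is UTC+4:00: 04:37 + 4:00 = 08:37 on Jun 12.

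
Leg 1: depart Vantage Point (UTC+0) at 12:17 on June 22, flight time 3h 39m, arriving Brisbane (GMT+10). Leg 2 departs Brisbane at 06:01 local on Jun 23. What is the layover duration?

Vantage Point is at UTC+0, so departure is already 12:17 UTC on Jun 22.
Add 3 hours and 39 minutes flight time → 15:56 UTC.
Brisbane is UTC+10:00, so local arrival = 15:56 + 10:00 = 01:56 on Jun 23.
Layover = 06:01 − 01:56 = 4 hours 5 minutes.

4 hours 5 minutes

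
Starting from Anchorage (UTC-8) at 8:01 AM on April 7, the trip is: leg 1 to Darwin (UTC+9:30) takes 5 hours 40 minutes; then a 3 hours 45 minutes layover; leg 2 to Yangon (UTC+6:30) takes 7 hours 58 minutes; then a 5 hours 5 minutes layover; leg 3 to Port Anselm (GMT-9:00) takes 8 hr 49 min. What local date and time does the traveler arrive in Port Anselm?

Convert departure to UTC: 8:01 AM + 8:00 = 4:01 PM UTC on Apr 7.
Add 5 hours and 40 minutes leg 1 → 9:41 PM UTC.
Add 3 hours and 45 minutes layover in Darwin → 1:26 AM UTC (Apr 8).
Add 7 hours and 58 minutes leg 2 → 9:24 AM UTC.
Add 5 hours and 5 minutes layover in Yangon → 2:29 PM UTC.
Add 8 hours 49 minutes leg 3 → 11:18 PM UTC.
Port Anselm is UTC−9:00, so local arrival = 11:18 PM − 9:00 = 2:18 PM on Apr 8.

2:18 PM on April 8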